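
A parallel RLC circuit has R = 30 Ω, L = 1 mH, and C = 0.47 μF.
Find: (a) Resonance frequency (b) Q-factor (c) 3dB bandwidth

Step 1 — Resonance: ω₀ = 1/√(LC) = 1/√(0.001·4.7e-07) = 4.613e+04 rad/s.
Step 2 — f₀ = ω₀/(2π) = 7341 Hz.
Step 3 — Parallel Q: Q = R/(ω₀L) = 30/(4.613e+04·0.001) = 0.6504.
Step 4 — Bandwidth: Δω = ω₀/Q = 7.092e+04 rad/s; BW = Δω/(2π) = 1.129e+04 Hz.

(a) f₀ = 7341 Hz  (b) Q = 0.6504  (c) BW = 1.129e+04 Hz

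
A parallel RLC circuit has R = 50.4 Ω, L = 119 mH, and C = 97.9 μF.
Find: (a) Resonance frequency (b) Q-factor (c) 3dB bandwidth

Step 1 — Resonance: ω₀ = 1/√(LC) = 1/√(0.119·9.79e-05) = 293 rad/s.
Step 2 — f₀ = ω₀/(2π) = 46.63 Hz.
Step 3 — Parallel Q: Q = R/(ω₀L) = 50.4/(293·0.119) = 1.446.
Step 4 — Bandwidth: Δω = ω₀/Q = 202.7 rad/s; BW = Δω/(2π) = 32.26 Hz.

(a) f₀ = 46.63 Hz  (b) Q = 1.446  (c) BW = 32.26 Hz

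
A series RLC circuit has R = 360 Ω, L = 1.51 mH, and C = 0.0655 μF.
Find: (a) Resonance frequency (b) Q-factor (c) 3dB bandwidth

Step 1 — Resonance condition Im(Z)=0 gives ω₀ = 1/√(LC).
Step 2 — ω₀ = 1/√(0.00151·6.55e-08) = 1.006e+05 rad/s.
Step 3 — f₀ = ω₀/(2π) = 1.6e+04 Hz.
Step 4 — Series Q: Q = ω₀L/R = 1.006e+05·0.00151/360 = 0.4218.
Step 5 — 3dB bandwidth: Δω = ω₀/Q = 2.384e+05 rad/s; BW = Δω/(2π) = 3.794e+04 Hz.

(a) f₀ = 1.6e+04 Hz  (b) Q = 0.4218  (c) BW = 3.794e+04 Hz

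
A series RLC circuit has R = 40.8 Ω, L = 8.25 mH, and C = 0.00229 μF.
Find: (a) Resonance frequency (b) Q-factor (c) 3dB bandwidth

Step 1 — Resonance: ω₀ = 1/√(LC) = 1/√(0.00825·2.29e-09) = 2.301e+05 rad/s.
Step 2 — f₀ = ω₀/(2π) = 3.662e+04 Hz.
Step 3 — Series Q: Q = ω₀L/R = 2.301e+05·0.00825/40.8 = 46.52.
Step 4 — Bandwidth: Δω = ω₀/Q = 4945 rad/s; BW = Δω/(2π) = 787.1 Hz.

(a) f₀ = 3.662e+04 Hz  (b) Q = 46.52  (c) BW = 787.1 Hz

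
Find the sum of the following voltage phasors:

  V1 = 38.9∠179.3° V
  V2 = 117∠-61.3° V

Step 1 — Convert each phasor to rectangular form:
  V1 = 38.9·(cos(179.3°) + j·sin(179.3°)) = -38.9 + j0.4752 V
  V2 = 117·(cos(-61.3°) + j·sin(-61.3°)) = 56.19 - j102.6 V
Step 2 — Sum components: V_total = 17.29 - j102.2 V.
Step 3 — Convert to polar: |V_total| = 103.6 V, ∠V_total = -80.4°.

V_total = 103.6∠-80.4° V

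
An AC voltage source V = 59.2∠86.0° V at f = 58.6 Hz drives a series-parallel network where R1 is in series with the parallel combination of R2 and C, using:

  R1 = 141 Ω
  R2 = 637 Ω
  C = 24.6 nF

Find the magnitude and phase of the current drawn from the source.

Step 1 — Angular frequency: ω = 2π·f = 2π·58.6 = 368.2 rad/s.
Step 2 — Component impedances:
  R1: Z = R = 141 Ω
  R2: Z = R = 637 Ω
  C: Z = 1/(jωC) = -j/(ω·C) = 0 - j1.104e+05 Ω
Step 3 — Parallel branch: R2 || C = 1/(1/R2 + 1/C) = 637 - j3.675 Ω.
Step 4 — Series with R1: Z_total = R1 + (R2 || C) = 778 - j3.675 Ω = 778∠-0.3° Ω.
Step 5 — Source phasor: V = 59.2∠86.0° V = 4.13 + j59.06 V.
Step 6 — Ohm's law: I = V / Z_total = (4.13 + j59.06) / (778 - j3.675) = 0.004949 + j0.07593 A.
Step 7 — Convert to polar: |I| = 0.07609 A, ∠I = 86.3°.

I = 0.07609∠86.3° A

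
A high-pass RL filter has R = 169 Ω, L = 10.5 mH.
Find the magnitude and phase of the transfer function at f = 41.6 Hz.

Step 1 — Angular frequency: ω = 2π·41.6 = 261.4 rad/s.
Step 2 — Transfer function: H(jω) = jωL/(R + jωL).
Step 3 — Numerator jωL = j·2.744; denominator R + jωL = 169 + j2.744.
Step 4 — H = 0.0002637 + j0.01624.
Step 5 — Magnitude: |H| = 0.01624 (-35.8 dB); phase: φ = 89.1°.

|H| = 0.01624 (-35.8 dB), φ = 89.1°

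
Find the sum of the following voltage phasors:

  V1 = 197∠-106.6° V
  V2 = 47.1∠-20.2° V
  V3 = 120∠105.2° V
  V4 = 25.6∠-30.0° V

Step 1 — Convert each phasor to rectangular form:
  V1 = 197·(cos(-106.6°) + j·sin(-106.6°)) = -56.28 - j188.8 V
  V2 = 47.1·(cos(-20.2°) + j·sin(-20.2°)) = 44.2 - j16.26 V
  V3 = 120·(cos(105.2°) + j·sin(105.2°)) = -31.46 + j115.8 V
  V4 = 25.6·(cos(-30.0°) + j·sin(-30.0°)) = 22.17 - j12.8 V
Step 2 — Sum components: V_total = -21.37 - j102.1 V.
Step 3 — Convert to polar: |V_total| = 104.3 V, ∠V_total = -101.8°.

V_total = 104.3∠-101.8° V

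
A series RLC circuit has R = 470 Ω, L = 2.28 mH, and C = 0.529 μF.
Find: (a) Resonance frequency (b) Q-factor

Step 1 — Resonance condition Im(Z)=0 gives ω₀ = 1/√(LC).
Step 2 — ω₀ = 1/√(0.00228·5.29e-07) = 2.879e+04 rad/s.
Step 3 — f₀ = ω₀/(2π) = 4583 Hz.
Step 4 — Series Q: Q = ω₀L/R = 2.879e+04·0.00228/470 = 0.1397.

(a) f₀ = 4583 Hz  (b) Q = 0.1397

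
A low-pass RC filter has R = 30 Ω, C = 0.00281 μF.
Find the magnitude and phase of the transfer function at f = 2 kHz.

Step 1 — Angular frequency: ω = 2π·2000 = 1.257e+04 rad/s.
Step 2 — Transfer function: H(jω) = 1/(1 + jωRC).
Step 3 — Denominator: 1 + jωRC = 1 + j·1.257e+04·30·2.81e-09 = 1 + j0.001059.
Step 4 — H = 1 - j0.001059.
Step 5 — Magnitude: |H| = 1 (-0.0 dB); phase: φ = -0.1°.

|H| = 1 (-0.0 dB), φ = -0.1°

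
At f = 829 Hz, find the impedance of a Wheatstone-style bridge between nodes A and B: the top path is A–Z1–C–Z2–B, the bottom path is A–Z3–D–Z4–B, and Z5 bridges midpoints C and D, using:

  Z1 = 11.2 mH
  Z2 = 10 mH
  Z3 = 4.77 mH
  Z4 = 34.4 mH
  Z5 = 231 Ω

Step 1 — Angular frequency: ω = 2π·f = 2π·829 = 5209 rad/s.
Step 2 — Component impedances:
  Z1: Z = jωL = j·5209·0.0112 = 0 + j58.34 Ω
  Z2: Z = jωL = j·5209·0.01 = 0 + j52.09 Ω
  Z3: Z = jωL = j·5209·0.00477 = 0 + j24.85 Ω
  Z4: Z = jωL = j·5209·0.0344 = 0 + j179.2 Ω
  Z5: Z = R = 231 Ω
Step 3 — Bridge requires nodal analysis (the Z5 bridge couples midpoints C and D, so the two paths cannot be reduced to a simple series/parallel combination). Setting node B to ground and injecting 1 A at node A, the 3-node admittance system at A, C, D solves to V_A = Z_AB = 3.432 + j70.74 Ω = 70.82∠87.2° Ω.

Z = 3.432 + j70.74 Ω = 70.82∠87.2° Ω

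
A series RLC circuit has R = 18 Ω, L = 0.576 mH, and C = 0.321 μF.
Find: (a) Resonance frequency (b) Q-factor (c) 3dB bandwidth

Step 1 — Resonance condition Im(Z)=0 gives ω₀ = 1/√(LC).
Step 2 — ω₀ = 1/√(0.000576·3.21e-07) = 7.354e+04 rad/s.
Step 3 — f₀ = ω₀/(2π) = 1.17e+04 Hz.
Step 4 — Series Q: Q = ω₀L/R = 7.354e+04·0.000576/18 = 2.353.
Step 5 — 3dB bandwidth: Δω = ω₀/Q = 3.125e+04 rad/s; BW = Δω/(2π) = 4974 Hz.

(a) f₀ = 1.17e+04 Hz  (b) Q = 2.353  (c) BW = 4974 Hz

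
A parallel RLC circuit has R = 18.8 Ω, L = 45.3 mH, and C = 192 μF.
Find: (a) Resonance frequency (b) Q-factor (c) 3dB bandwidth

Step 1 — Resonance: ω₀ = 1/√(LC) = 1/√(0.0453·0.000192) = 339.1 rad/s.
Step 2 — f₀ = ω₀/(2π) = 53.97 Hz.
Step 3 — Parallel Q: Q = R/(ω₀L) = 18.8/(339.1·0.0453) = 1.224.
Step 4 — Bandwidth: Δω = ω₀/Q = 277 rad/s; BW = Δω/(2π) = 44.09 Hz.

(a) f₀ = 53.97 Hz  (b) Q = 1.224  (c) BW = 44.09 Hz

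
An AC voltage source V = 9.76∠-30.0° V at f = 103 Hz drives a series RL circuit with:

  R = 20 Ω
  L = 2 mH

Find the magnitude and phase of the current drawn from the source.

Step 1 — Angular frequency: ω = 2π·f = 2π·103 = 647.2 rad/s.
Step 2 — Component impedances:
  R: Z = R = 20 Ω
  L: Z = jωL = j·647.2·0.002 = 0 + j1.294 Ω
Step 3 — Series combination: Z_total = R + L = 20 + j1.294 Ω = 20.04∠3.7° Ω.
Step 4 — Source phasor: V = 9.76∠-30.0° V = 8.452 - j4.88 V.
Step 5 — Ohm's law: I = V / Z_total = (8.452 - j4.88) / (20 + j1.294) = 0.4051 - j0.2702 A.
Step 6 — Convert to polar: |I| = 0.487 A, ∠I = -33.7°.

I = 0.487∠-33.7° A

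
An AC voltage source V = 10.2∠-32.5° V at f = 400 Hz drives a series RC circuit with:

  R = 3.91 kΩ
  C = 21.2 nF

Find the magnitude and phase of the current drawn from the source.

Step 1 — Angular frequency: ω = 2π·f = 2π·400 = 2513 rad/s.
Step 2 — Component impedances:
  R: Z = R = 3910 Ω
  C: Z = 1/(jωC) = -j/(ω·C) = 0 - j1.877e+04 Ω
Step 3 — Series combination: Z_total = R + C = 3910 - j1.877e+04 Ω = 1.917e+04∠-78.2° Ω.
Step 4 — Source phasor: V = 10.2∠-32.5° V = 8.603 - j5.48 V.
Step 5 — Ohm's law: I = V / Z_total = (8.603 - j5.48) / (3910 - j1.877e+04) = 0.0003714 + j0.000381 A.
Step 6 — Convert to polar: |I| = 0.000532 A, ∠I = 45.7°.

I = 0.000532∠45.7° A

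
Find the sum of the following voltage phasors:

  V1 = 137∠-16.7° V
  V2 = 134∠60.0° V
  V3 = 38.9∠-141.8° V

Step 1 — Convert each phasor to rectangular form:
  V1 = 137·(cos(-16.7°) + j·sin(-16.7°)) = 131.2 - j39.37 V
  V2 = 134·(cos(60.0°) + j·sin(60.0°)) = 67 + j116 V
  V3 = 38.9·(cos(-141.8°) + j·sin(-141.8°)) = -30.57 - j24.06 V
Step 2 — Sum components: V_total = 167.7 + j52.62 V.
Step 3 — Convert to polar: |V_total| = 175.7 V, ∠V_total = 17.4°.

V_total = 175.7∠17.4° V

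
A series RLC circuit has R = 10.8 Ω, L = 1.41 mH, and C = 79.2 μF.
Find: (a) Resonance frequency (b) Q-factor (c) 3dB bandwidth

Step 1 — Resonance: ω₀ = 1/√(LC) = 1/√(0.00141·7.92e-05) = 2992 rad/s.
Step 2 — f₀ = ω₀/(2π) = 476.3 Hz.
Step 3 — Series Q: Q = ω₀L/R = 2992·0.00141/10.8 = 0.3907.
Step 4 — Bandwidth: Δω = ω₀/Q = 7660 rad/s; BW = Δω/(2π) = 1219 Hz.

(a) f₀ = 476.3 Hz  (b) Q = 0.3907  (c) BW = 1219 Hz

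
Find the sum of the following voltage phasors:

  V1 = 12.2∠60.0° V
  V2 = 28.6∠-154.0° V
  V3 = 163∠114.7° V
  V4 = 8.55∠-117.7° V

Step 1 — Convert each phasor to rectangular form:
  V1 = 12.2·(cos(60.0°) + j·sin(60.0°)) = 6.1 + j10.57 V
  V2 = 28.6·(cos(-154.0°) + j·sin(-154.0°)) = -25.71 - j12.54 V
  V3 = 163·(cos(114.7°) + j·sin(114.7°)) = -68.11 + j148.1 V
  V4 = 8.55·(cos(-117.7°) + j·sin(-117.7°)) = -3.974 - j7.57 V
Step 2 — Sum components: V_total = -91.69 + j138.5 V.
Step 3 — Convert to polar: |V_total| = 166.1 V, ∠V_total = 123.5°.

V_total = 166.1∠123.5° V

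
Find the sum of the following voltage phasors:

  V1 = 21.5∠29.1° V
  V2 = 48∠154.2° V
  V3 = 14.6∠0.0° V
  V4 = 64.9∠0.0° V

Step 1 — Convert each phasor to rectangular form:
  V1 = 21.5·(cos(29.1°) + j·sin(29.1°)) = 18.79 + j10.46 V
  V2 = 48·(cos(154.2°) + j·sin(154.2°)) = -43.22 + j20.89 V
  V3 = 14.6·(cos(0.0°) + j·sin(0.0°)) = 14.6 V
  V4 = 64.9·(cos(0.0°) + j·sin(0.0°)) = 64.9 V
Step 2 — Sum components: V_total = 55.07 + j31.35 V.
Step 3 — Convert to polar: |V_total| = 63.37 V, ∠V_total = 29.6°.

V_total = 63.37∠29.6° V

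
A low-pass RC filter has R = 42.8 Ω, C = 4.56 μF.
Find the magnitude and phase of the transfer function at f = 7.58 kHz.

Step 1 — Angular frequency: ω = 2π·7580 = 4.763e+04 rad/s.
Step 2 — Transfer function: H(jω) = 1/(1 + jωRC).
Step 3 — Denominator: 1 + jωRC = 1 + j·4.763e+04·42.8·4.56e-06 = 1 + j9.295.
Step 4 — H = 0.01144 - j0.1064.
Step 5 — Magnitude: |H| = 0.107 (-19.4 dB); phase: φ = -83.9°.

|H| = 0.107 (-19.4 dB), φ = -83.9°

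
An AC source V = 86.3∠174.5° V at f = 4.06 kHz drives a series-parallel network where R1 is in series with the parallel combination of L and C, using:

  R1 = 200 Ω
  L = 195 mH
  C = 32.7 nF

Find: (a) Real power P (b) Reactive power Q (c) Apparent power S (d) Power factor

Step 1 — Angular frequency: ω = 2π·f = 2π·4060 = 2.551e+04 rad/s.
Step 2 — Component impedances:
  R1: Z = R = 200 Ω
  L: Z = jωL = j·2.551e+04·0.195 = 0 + j4974 Ω
  C: Z = 1/(jωC) = -j/(ω·C) = 0 - j1199 Ω
Step 3 — Parallel branch: L || C = 1/(1/L + 1/C) = 0 - j1579 Ω.
Step 4 — Series with R1: Z_total = R1 + (L || C) = 200 - j1579 Ω = 1592∠-82.8° Ω.
Step 5 — Source phasor: V = 86.3∠174.5° V = -85.9 + j8.271 V.
Step 6 — Current: I = V / Z = -0.01193 - j0.05288 A = 0.05421∠-102.7° A.
Step 7 — Complex power: S = V·I* = 0.5877 - j4.641 VA.
Step 8 — Real power: P = Re(S) = 0.5877 W.
Step 9 — Reactive power: Q = Im(S) = -4.641 VAR.
Step 10 — Apparent power: |S| = 4.678 VA.
Step 11 — Power factor: PF = P/|S| = 0.1256 (leading).

(a) P = 0.5877 W  (b) Q = -4.641 VAR  (c) S = 4.678 VA  (d) PF = 0.1256 (leading)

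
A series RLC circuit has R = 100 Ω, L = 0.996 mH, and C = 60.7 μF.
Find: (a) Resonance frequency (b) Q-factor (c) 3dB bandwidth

Step 1 — Resonance: ω₀ = 1/√(LC) = 1/√(0.000996·6.07e-05) = 4067 rad/s.
Step 2 — f₀ = ω₀/(2π) = 647.3 Hz.
Step 3 — Series Q: Q = ω₀L/R = 4067·0.000996/100 = 0.04051.
Step 4 — Bandwidth: Δω = ω₀/Q = 1.004e+05 rad/s; BW = Δω/(2π) = 1.598e+04 Hz.

(a) f₀ = 647.3 Hz  (b) Q = 0.04051  (c) BW = 1.598e+04 Hz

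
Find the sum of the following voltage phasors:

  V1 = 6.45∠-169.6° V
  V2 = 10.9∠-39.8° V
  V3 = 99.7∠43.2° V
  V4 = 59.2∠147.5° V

Step 1 — Convert each phasor to rectangular form:
  V1 = 6.45·(cos(-169.6°) + j·sin(-169.6°)) = -6.344 - j1.164 V
  V2 = 10.9·(cos(-39.8°) + j·sin(-39.8°)) = 8.374 - j6.977 V
  V3 = 99.7·(cos(43.2°) + j·sin(43.2°)) = 72.68 + j68.25 V
  V4 = 59.2·(cos(147.5°) + j·sin(147.5°)) = -49.93 + j31.81 V
Step 2 — Sum components: V_total = 24.78 + j91.92 V.
Step 3 — Convert to polar: |V_total| = 95.2 V, ∠V_total = 74.9°.

V_total = 95.2∠74.9° V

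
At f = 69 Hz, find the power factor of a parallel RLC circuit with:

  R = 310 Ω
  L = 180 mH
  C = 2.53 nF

Step 1 — Angular frequency: ω = 2π·f = 2π·69 = 433.5 rad/s.
Step 2 — Component impedances:
  R: Z = R = 310 Ω
  L: Z = jωL = j·433.5·0.18 = 0 + j78.04 Ω
  C: Z = 1/(jωC) = -j/(ω·C) = 0 - j9.117e+05 Ω
Step 3 — Parallel combination: 1/Z_total = 1/R + 1/L + 1/C; Z_total = 18.48 + j73.39 Ω = 75.68∠75.9° Ω.
Step 4 — Power factor: PF = cos(φ) = Re(Z)/|Z| = 18.477/75.682 = 0.2441.
Step 5 — Type: Im(Z) = 73.39 ⇒ lagging (phase φ = 75.9°).

PF = 0.2441 (lagging, φ = 75.9°)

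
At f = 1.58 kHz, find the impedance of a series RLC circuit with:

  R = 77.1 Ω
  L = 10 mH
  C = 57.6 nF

Step 1 — Angular frequency: ω = 2π·f = 2π·1580 = 9927 rad/s.
Step 2 — Component impedances:
  R: Z = R = 77.1 Ω
  L: Z = jωL = j·9927·0.01 = 0 + j99.27 Ω
  C: Z = 1/(jωC) = -j/(ω·C) = 0 - j1749 Ω
Step 3 — Series combination: Z_total = R + L + C = 77.1 - j1650 Ω = 1651∠-87.3° Ω.

Z = 77.1 - j1650 Ω = 1651∠-87.3° Ω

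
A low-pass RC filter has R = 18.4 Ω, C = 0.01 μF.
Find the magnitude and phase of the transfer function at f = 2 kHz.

Step 1 — Angular frequency: ω = 2π·2000 = 1.257e+04 rad/s.
Step 2 — Transfer function: H(jω) = 1/(1 + jωRC).
Step 3 — Denominator: 1 + jωRC = 1 + j·1.257e+04·18.4·1e-08 = 1 + j0.002312.
Step 4 — H = 1 - j0.002312.
Step 5 — Magnitude: |H| = 1 (-0.0 dB); phase: φ = -0.1°.

|H| = 1 (-0.0 dB), φ = -0.1°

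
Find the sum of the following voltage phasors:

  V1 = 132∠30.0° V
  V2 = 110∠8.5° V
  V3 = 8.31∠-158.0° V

Step 1 — Convert each phasor to rectangular form:
  V1 = 132·(cos(30.0°) + j·sin(30.0°)) = 114.3 + j66 V
  V2 = 110·(cos(8.5°) + j·sin(8.5°)) = 108.8 + j16.26 V
  V3 = 8.31·(cos(-158.0°) + j·sin(-158.0°)) = -7.705 - j3.113 V
Step 2 — Sum components: V_total = 215.4 + j79.15 V.
Step 3 — Convert to polar: |V_total| = 229.5 V, ∠V_total = 20.2°.

V_total = 229.5∠20.2° V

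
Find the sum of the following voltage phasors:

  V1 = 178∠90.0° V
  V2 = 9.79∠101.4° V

Step 1 — Convert each phasor to rectangular form:
  V1 = 178·(cos(90.0°) + j·sin(90.0°)) = 0 + j178 V
  V2 = 9.79·(cos(101.4°) + j·sin(101.4°)) = -1.935 + j9.597 V
Step 2 — Sum components: V_total = -1.935 + j187.6 V.
Step 3 — Convert to polar: |V_total| = 187.6 V, ∠V_total = 90.6°.

V_total = 187.6∠90.6° V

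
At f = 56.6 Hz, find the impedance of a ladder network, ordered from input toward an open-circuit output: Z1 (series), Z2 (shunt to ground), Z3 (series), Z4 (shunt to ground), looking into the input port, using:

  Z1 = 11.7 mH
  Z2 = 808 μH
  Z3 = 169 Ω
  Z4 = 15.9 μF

Step 1 — Angular frequency: ω = 2π·f = 2π·56.6 = 355.6 rad/s.
Step 2 — Component impedances:
  Z1: Z = jωL = j·355.6·0.0117 = 0 + j4.161 Ω
  Z2: Z = jωL = j·355.6·0.000808 = 0 + j0.2873 Ω
  Z3: Z = R = 169 Ω
  Z4: Z = 1/(jωC) = -j/(ω·C) = 0 - j176.9 Ω
Step 3 — Ladder network (open output): work backward from the far end, alternating series and parallel combinations. Z_in = 0.0002336 + j4.448 Ω = 4.448∠90.0° Ω.

Z = 0.0002336 + j4.448 Ω = 4.448∠90.0° Ω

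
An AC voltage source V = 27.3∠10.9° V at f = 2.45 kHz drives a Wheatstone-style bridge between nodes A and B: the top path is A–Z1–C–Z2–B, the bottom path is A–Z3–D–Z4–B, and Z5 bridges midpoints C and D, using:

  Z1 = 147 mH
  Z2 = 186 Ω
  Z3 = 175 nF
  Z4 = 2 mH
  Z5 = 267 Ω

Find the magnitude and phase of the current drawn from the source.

Step 1 — Angular frequency: ω = 2π·f = 2π·2450 = 1.539e+04 rad/s.
Step 2 — Component impedances:
  Z1: Z = jωL = j·1.539e+04·0.147 = 0 + j2263 Ω
  Z2: Z = R = 186 Ω
  Z3: Z = 1/(jωC) = -j/(ω·C) = 0 - j371.2 Ω
  Z4: Z = jωL = j·1.539e+04·0.002 = 0 + j30.79 Ω
  Z5: Z = R = 267 Ω
Step 3 — Bridge requires nodal analysis (the Z5 bridge couples midpoints C and D, so the two paths cannot be reduced to a simple series/parallel combination). Setting node B to ground and injecting 1 A at node A, the 3-node admittance system at A, C, D solves to V_A = Z_AB = 6.327 - j405.9 Ω = 405.9∠-89.1° Ω.
Step 4 — Source phasor: V = 27.3∠10.9° V = 26.81 + j5.162 V.
Step 5 — Ohm's law: I = V / Z_total = (26.81 + j5.162) / (6.327 - j405.9) = -0.01169 + j0.06623 A.
Step 6 — Convert to polar: |I| = 0.06725 A, ∠I = 100.0°.

I = 0.06725∠100.0° A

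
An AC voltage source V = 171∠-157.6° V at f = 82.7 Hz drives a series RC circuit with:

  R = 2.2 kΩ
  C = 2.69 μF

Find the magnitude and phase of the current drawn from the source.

Step 1 — Angular frequency: ω = 2π·f = 2π·82.7 = 519.6 rad/s.
Step 2 — Component impedances:
  R: Z = R = 2200 Ω
  C: Z = 1/(jωC) = -j/(ω·C) = 0 - j715.4 Ω
Step 3 — Series combination: Z_total = R + C = 2200 - j715.4 Ω = 2313∠-18.0° Ω.
Step 4 — Source phasor: V = 171∠-157.6° V = -158.1 - j65.16 V.
Step 5 — Ohm's law: I = V / Z_total = (-158.1 - j65.16) / (2200 - j715.4) = -0.05628 - j0.04792 A.
Step 6 — Convert to polar: |I| = 0.07392 A, ∠I = -139.6°.

I = 0.07392∠-139.6° A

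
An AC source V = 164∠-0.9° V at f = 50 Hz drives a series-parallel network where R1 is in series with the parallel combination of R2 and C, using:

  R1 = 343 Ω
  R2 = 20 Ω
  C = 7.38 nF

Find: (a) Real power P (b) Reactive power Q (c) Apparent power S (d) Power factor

Step 1 — Angular frequency: ω = 2π·f = 2π·50 = 314.2 rad/s.
Step 2 — Component impedances:
  R1: Z = R = 343 Ω
  R2: Z = R = 20 Ω
  C: Z = 1/(jωC) = -j/(ω·C) = 0 - j4.313e+05 Ω
Step 3 — Parallel branch: R2 || C = 1/(1/R2 + 1/C) = 20 - j0.0009274 Ω.
Step 4 — Series with R1: Z_total = R1 + (R2 || C) = 363 - j0.0009274 Ω = 363∠-0.0° Ω.
Step 5 — Source phasor: V = 164∠-0.9° V = 164 - j2.576 V.
Step 6 — Current: I = V / Z = 0.4517 - j0.007095 A = 0.4518∠-0.9° A.
Step 7 — Complex power: S = V·I* = 74.09 - j0.0001893 VA.
Step 8 — Real power: P = Re(S) = 74.09 W.
Step 9 — Reactive power: Q = Im(S) = -0.0001893 VAR.
Step 10 — Apparent power: |S| = 74.09 VA.
Step 11 — Power factor: PF = P/|S| = 1 (leading).

(a) P = 74.09 W  (b) Q = -0.0001893 VAR  (c) S = 74.09 VA  (d) PF = 1 (leading)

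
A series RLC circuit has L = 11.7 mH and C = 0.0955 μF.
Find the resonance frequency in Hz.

Step 1 — Resonance condition Im(Z)=0 gives ω₀ = 1/√(LC).
Step 2 — ω₀ = 1/√(0.0117·9.55e-08) = 2.992e+04 rad/s.
Step 3 — f₀ = ω₀/(2π) = 4761 Hz.

f₀ = 4761 Hz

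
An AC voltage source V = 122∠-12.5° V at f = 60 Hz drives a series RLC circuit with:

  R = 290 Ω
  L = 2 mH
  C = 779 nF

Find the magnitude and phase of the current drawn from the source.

Step 1 — Angular frequency: ω = 2π·f = 2π·60 = 377 rad/s.
Step 2 — Component impedances:
  R: Z = R = 290 Ω
  L: Z = jωL = j·377·0.002 = 0 + j0.754 Ω
  C: Z = 1/(jωC) = -j/(ω·C) = 0 - j3405 Ω
Step 3 — Series combination: Z_total = R + L + C = 290 - j3404 Ω = 3417∠-85.1° Ω.
Step 4 — Source phasor: V = 122∠-12.5° V = 119.1 - j26.41 V.
Step 5 — Ohm's law: I = V / Z_total = (119.1 - j26.41) / (290 - j3404) = 0.01066 + j0.03408 A.
Step 6 — Convert to polar: |I| = 0.03571 A, ∠I = 72.6°.

I = 0.03571∠72.6° A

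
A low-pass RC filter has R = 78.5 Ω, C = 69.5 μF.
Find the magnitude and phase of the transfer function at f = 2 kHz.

Step 1 — Angular frequency: ω = 2π·2000 = 1.257e+04 rad/s.
Step 2 — Transfer function: H(jω) = 1/(1 + jωRC).
Step 3 — Denominator: 1 + jωRC = 1 + j·1.257e+04·78.5·6.95e-05 = 1 + j68.56.
Step 4 — H = 0.0002127 - j0.01458.
Step 5 — Magnitude: |H| = 0.01458 (-36.7 dB); phase: φ = -89.2°.

|H| = 0.01458 (-36.7 dB), φ = -89.2°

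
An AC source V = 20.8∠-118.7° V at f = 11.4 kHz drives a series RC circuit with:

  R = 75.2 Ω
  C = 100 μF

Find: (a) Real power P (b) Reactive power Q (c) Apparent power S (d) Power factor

Step 1 — Angular frequency: ω = 2π·f = 2π·1.14e+04 = 7.163e+04 rad/s.
Step 2 — Component impedances:
  R: Z = R = 75.2 Ω
  C: Z = 1/(jωC) = -j/(ω·C) = 0 - j0.1396 Ω
Step 3 — Series combination: Z_total = R + C = 75.2 - j0.1396 Ω = 75.2∠-0.1° Ω.
Step 4 — Source phasor: V = 20.8∠-118.7° V = -9.989 - j18.24 V.
Step 5 — Current: I = V / Z = -0.1324 - j0.2429 A = 0.2766∠-118.6° A.
Step 6 — Complex power: S = V·I* = 5.753 - j0.01068 VA.
Step 7 — Real power: P = Re(S) = 5.753 W.
Step 8 — Reactive power: Q = Im(S) = -0.01068 VAR.
Step 9 — Apparent power: |S| = 5.753 VA.
Step 10 — Power factor: PF = P/|S| = 1 (leading).

(a) P = 5.753 W  (b) Q = -0.01068 VAR  (c) S = 5.753 VA  (d) PF = 1 (leading)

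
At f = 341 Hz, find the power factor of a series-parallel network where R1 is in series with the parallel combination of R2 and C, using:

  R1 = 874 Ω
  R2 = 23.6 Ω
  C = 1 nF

Step 1 — Angular frequency: ω = 2π·f = 2π·341 = 2143 rad/s.
Step 2 — Component impedances:
  R1: Z = R = 874 Ω
  R2: Z = R = 23.6 Ω
  C: Z = 1/(jωC) = -j/(ω·C) = 0 - j4.667e+05 Ω
Step 3 — Parallel branch: R2 || C = 1/(1/R2 + 1/C) = 23.6 - j0.001193 Ω.
Step 4 — Series with R1: Z_total = R1 + (R2 || C) = 897.6 - j0.001193 Ω = 897.6∠-0.0° Ω.
Step 5 — Power factor: PF = cos(φ) = Re(Z)/|Z| = 897.6/897.6 = 1.
Step 6 — Type: Im(Z) = -0.001193 ⇒ leading (phase φ = -0.0°).

PF = 1 (leading, φ = -0.0°)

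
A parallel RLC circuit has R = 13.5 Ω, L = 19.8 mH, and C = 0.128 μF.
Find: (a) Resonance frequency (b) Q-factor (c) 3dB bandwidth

Step 1 — Resonance: ω₀ = 1/√(LC) = 1/√(0.0198·1.28e-07) = 1.986e+04 rad/s.
Step 2 — f₀ = ω₀/(2π) = 3161 Hz.
Step 3 — Parallel Q: Q = R/(ω₀L) = 13.5/(1.986e+04·0.0198) = 0.03432.
Step 4 — Bandwidth: Δω = ω₀/Q = 5.787e+05 rad/s; BW = Δω/(2π) = 9.21e+04 Hz.

(a) f₀ = 3161 Hz  (b) Q = 0.03432  (c) BW = 9.21e+04 Hz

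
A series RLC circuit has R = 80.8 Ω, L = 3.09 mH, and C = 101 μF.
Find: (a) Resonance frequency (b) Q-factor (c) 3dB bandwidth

Step 1 — Resonance: ω₀ = 1/√(LC) = 1/√(0.00309·0.000101) = 1790 rad/s.
Step 2 — f₀ = ω₀/(2π) = 284.9 Hz.
Step 3 — Series Q: Q = ω₀L/R = 1790·0.00309/80.8 = 0.06846.
Step 4 — Bandwidth: Δω = ω₀/Q = 2.615e+04 rad/s; BW = Δω/(2π) = 4162 Hz.

(a) f₀ = 284.9 Hz  (b) Q = 0.06846  (c) BW = 4162 Hz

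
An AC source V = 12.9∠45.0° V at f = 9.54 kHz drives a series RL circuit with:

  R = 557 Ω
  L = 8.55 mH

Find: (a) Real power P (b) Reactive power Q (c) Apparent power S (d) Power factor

Step 1 — Angular frequency: ω = 2π·f = 2π·9540 = 5.994e+04 rad/s.
Step 2 — Component impedances:
  R: Z = R = 557 Ω
  L: Z = jωL = j·5.994e+04·0.00855 = 0 + j512.5 Ω
Step 3 — Series combination: Z_total = R + L = 557 + j512.5 Ω = 756.9∠42.6° Ω.
Step 4 — Source phasor: V = 12.9∠45.0° V = 9.122 + j9.122 V.
Step 5 — Current: I = V / Z = 0.01703 + j0.0007085 A = 0.01704∠2.4° A.
Step 6 — Complex power: S = V·I* = 0.1618 + j0.1489 VA.
Step 7 — Real power: P = Re(S) = 0.1618 W.
Step 8 — Reactive power: Q = Im(S) = 0.1489 VAR.
Step 9 — Apparent power: |S| = 0.2199 VA.
Step 10 — Power factor: PF = P/|S| = 0.7359 (lagging).

(a) P = 0.1618 W  (b) Q = 0.1489 VAR  (c) S = 0.2199 VA  (d) PF = 0.7359 (lagging)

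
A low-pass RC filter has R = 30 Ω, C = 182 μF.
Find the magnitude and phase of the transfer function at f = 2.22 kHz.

Step 1 — Angular frequency: ω = 2π·2220 = 1.395e+04 rad/s.
Step 2 — Transfer function: H(jω) = 1/(1 + jωRC).
Step 3 — Denominator: 1 + jωRC = 1 + j·1.395e+04·30·0.000182 = 1 + j76.16.
Step 4 — H = 0.0001724 - j0.01313.
Step 5 — Magnitude: |H| = 0.01313 (-37.6 dB); phase: φ = -89.2°.

|H| = 0.01313 (-37.6 dB), φ = -89.2°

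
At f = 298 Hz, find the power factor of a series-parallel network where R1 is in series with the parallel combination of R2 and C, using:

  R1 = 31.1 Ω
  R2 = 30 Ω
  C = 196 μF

Step 1 — Angular frequency: ω = 2π·f = 2π·298 = 1872 rad/s.
Step 2 — Component impedances:
  R1: Z = R = 31.1 Ω
  R2: Z = R = 30 Ω
  C: Z = 1/(jωC) = -j/(ω·C) = 0 - j2.725 Ω
Step 3 — Parallel branch: R2 || C = 1/(1/R2 + 1/C) = 0.2455 - j2.703 Ω.
Step 4 — Series with R1: Z_total = R1 + (R2 || C) = 31.35 - j2.703 Ω = 31.46∠-4.9° Ω.
Step 5 — Power factor: PF = cos(φ) = Re(Z)/|Z| = 31.345/31.462 = 0.9963.
Step 6 — Type: Im(Z) = -2.703 ⇒ leading (phase φ = -4.9°).

PF = 0.9963 (leading, φ = -4.9°)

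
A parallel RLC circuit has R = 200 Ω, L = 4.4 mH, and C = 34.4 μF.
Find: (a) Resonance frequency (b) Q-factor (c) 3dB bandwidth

Step 1 — Resonance: ω₀ = 1/√(LC) = 1/√(0.0044·3.44e-05) = 2570 rad/s.
Step 2 — f₀ = ω₀/(2π) = 409.1 Hz.
Step 3 — Parallel Q: Q = R/(ω₀L) = 200/(2570·0.0044) = 17.68.
Step 4 — Bandwidth: Δω = ω₀/Q = 145.3 rad/s; BW = Δω/(2π) = 23.13 Hz.

(a) f₀ = 409.1 Hz  (b) Q = 17.68  (c) BW = 23.13 Hz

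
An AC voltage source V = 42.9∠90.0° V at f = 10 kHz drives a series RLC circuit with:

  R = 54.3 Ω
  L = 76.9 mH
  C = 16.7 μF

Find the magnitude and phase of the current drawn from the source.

Step 1 — Angular frequency: ω = 2π·f = 2π·1e+04 = 6.283e+04 rad/s.
Step 2 — Component impedances:
  R: Z = R = 54.3 Ω
  L: Z = jωL = j·6.283e+04·0.0769 = 0 + j4832 Ω
  C: Z = 1/(jωC) = -j/(ω·C) = 0 - j0.953 Ω
Step 3 — Series combination: Z_total = R + L + C = 54.3 + j4831 Ω = 4831∠89.4° Ω.
Step 4 — Source phasor: V = 42.9∠90.0° V = 0 + j42.9 V.
Step 5 — Ohm's law: I = V / Z_total = (0 + j42.9) / (54.3 + j4831) = 0.008879 + j9.981e-05 A.
Step 6 — Convert to polar: |I| = 0.00888 A, ∠I = 0.6°.

I = 0.00888∠0.6° A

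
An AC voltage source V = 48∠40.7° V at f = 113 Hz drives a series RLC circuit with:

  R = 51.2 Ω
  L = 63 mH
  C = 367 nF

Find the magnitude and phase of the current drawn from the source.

Step 1 — Angular frequency: ω = 2π·f = 2π·113 = 710 rad/s.
Step 2 — Component impedances:
  R: Z = R = 51.2 Ω
  L: Z = jωL = j·710·0.063 = 0 + j44.73 Ω
  C: Z = 1/(jωC) = -j/(ω·C) = 0 - j3838 Ω
Step 3 — Series combination: Z_total = R + L + C = 51.2 - j3793 Ω = 3793∠-89.2° Ω.
Step 4 — Source phasor: V = 48∠40.7° V = 36.39 + j31.3 V.
Step 5 — Ohm's law: I = V / Z_total = (36.39 + j31.3) / (51.2 - j3793) = -0.008121 + j0.009704 A.
Step 6 — Convert to polar: |I| = 0.01265 A, ∠I = 129.9°.

I = 0.01265∠129.9° A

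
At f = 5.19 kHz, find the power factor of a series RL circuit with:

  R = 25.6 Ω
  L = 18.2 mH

Step 1 — Angular frequency: ω = 2π·f = 2π·5190 = 3.261e+04 rad/s.
Step 2 — Component impedances:
  R: Z = R = 25.6 Ω
  L: Z = jωL = j·3.261e+04·0.0182 = 0 + j593.5 Ω
Step 3 — Series combination: Z_total = R + L = 25.6 + j593.5 Ω = 594∠87.5° Ω.
Step 4 — Power factor: PF = cos(φ) = Re(Z)/|Z| = 25.6/594.05 = 0.04309.
Step 5 — Type: Im(Z) = 593.5 ⇒ lagging (phase φ = 87.5°).

PF = 0.04309 (lagging, φ = 87.5°)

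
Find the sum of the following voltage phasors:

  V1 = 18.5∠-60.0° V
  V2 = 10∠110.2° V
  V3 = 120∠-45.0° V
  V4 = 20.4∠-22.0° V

Step 1 — Convert each phasor to rectangular form:
  V1 = 18.5·(cos(-60.0°) + j·sin(-60.0°)) = 9.25 - j16.02 V
  V2 = 10·(cos(110.2°) + j·sin(110.2°)) = -3.453 + j9.385 V
  V3 = 120·(cos(-45.0°) + j·sin(-45.0°)) = 84.85 - j84.85 V
  V4 = 20.4·(cos(-22.0°) + j·sin(-22.0°)) = 18.91 - j7.642 V
Step 2 — Sum components: V_total = 109.6 - j99.13 V.
Step 3 — Convert to polar: |V_total| = 147.8 V, ∠V_total = -42.1°.

V_total = 147.8∠-42.1° V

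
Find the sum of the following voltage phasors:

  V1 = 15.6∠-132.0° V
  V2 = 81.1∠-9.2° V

Step 1 — Convert each phasor to rectangular form:
  V1 = 15.6·(cos(-132.0°) + j·sin(-132.0°)) = -10.44 - j11.59 V
  V2 = 81.1·(cos(-9.2°) + j·sin(-9.2°)) = 80.06 - j12.97 V
Step 2 — Sum components: V_total = 69.62 - j24.56 V.
Step 3 — Convert to polar: |V_total| = 73.82 V, ∠V_total = -19.4°.

V_total = 73.82∠-19.4° V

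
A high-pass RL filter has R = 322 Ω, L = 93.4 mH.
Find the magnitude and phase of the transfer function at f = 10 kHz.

Step 1 — Angular frequency: ω = 2π·1e+04 = 6.283e+04 rad/s.
Step 2 — Transfer function: H(jω) = jωL/(R + jωL).
Step 3 — Numerator jωL = j·5868; denominator R + jωL = 322 + j5868.
Step 4 — H = 0.997 + j0.0547.
Step 5 — Magnitude: |H| = 0.9985 (-0.0 dB); phase: φ = 3.1°.

|H| = 0.9985 (-0.0 dB), φ = 3.1°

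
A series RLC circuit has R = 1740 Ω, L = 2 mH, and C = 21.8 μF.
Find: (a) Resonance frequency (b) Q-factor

Step 1 — Resonance condition Im(Z)=0 gives ω₀ = 1/√(LC).
Step 2 — ω₀ = 1/√(0.002·2.18e-05) = 4789 rad/s.
Step 3 — f₀ = ω₀/(2π) = 762.2 Hz.
Step 4 — Series Q: Q = ω₀L/R = 4789·0.002/1740 = 0.005505.

(a) f₀ = 762.2 Hz  (b) Q = 0.005505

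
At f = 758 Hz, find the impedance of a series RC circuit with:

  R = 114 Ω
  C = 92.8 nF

Step 1 — Angular frequency: ω = 2π·f = 2π·758 = 4763 rad/s.
Step 2 — Component impedances:
  R: Z = R = 114 Ω
  C: Z = 1/(jωC) = -j/(ω·C) = 0 - j2263 Ω
Step 3 — Series combination: Z_total = R + C = 114 - j2263 Ω = 2265∠-87.1° Ω.

Z = 114 - j2263 Ω = 2265∠-87.1° Ω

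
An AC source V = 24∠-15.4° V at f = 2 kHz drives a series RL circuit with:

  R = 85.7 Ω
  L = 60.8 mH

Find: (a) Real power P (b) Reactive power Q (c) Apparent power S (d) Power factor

Step 1 — Angular frequency: ω = 2π·f = 2π·2000 = 1.257e+04 rad/s.
Step 2 — Component impedances:
  R: Z = R = 85.7 Ω
  L: Z = jωL = j·1.257e+04·0.0608 = 0 + j764 Ω
Step 3 — Series combination: Z_total = R + L = 85.7 + j764 Ω = 768.8∠83.6° Ω.
Step 4 — Source phasor: V = 24∠-15.4° V = 23.14 - j6.373 V.
Step 5 — Current: I = V / Z = -0.004883 - j0.03083 A = 0.03122∠-99.0° A.
Step 6 — Complex power: S = V·I* = 0.08351 + j0.7445 VA.
Step 7 — Real power: P = Re(S) = 0.08351 W.
Step 8 — Reactive power: Q = Im(S) = 0.7445 VAR.
Step 9 — Apparent power: |S| = 0.7492 VA.
Step 10 — Power factor: PF = P/|S| = 0.1115 (lagging).

(a) P = 0.08351 W  (b) Q = 0.7445 VAR  (c) S = 0.7492 VA  (d) PF = 0.1115 (lagging)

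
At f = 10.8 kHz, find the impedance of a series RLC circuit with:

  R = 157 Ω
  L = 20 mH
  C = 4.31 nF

Step 1 — Angular frequency: ω = 2π·f = 2π·1.08e+04 = 6.786e+04 rad/s.
Step 2 — Component impedances:
  R: Z = R = 157 Ω
  L: Z = jωL = j·6.786e+04·0.02 = 0 + j1357 Ω
  C: Z = 1/(jωC) = -j/(ω·C) = 0 - j3419 Ω
Step 3 — Series combination: Z_total = R + L + C = 157 - j2062 Ω = 2068∠-85.6° Ω.

Z = 157 - j2062 Ω = 2068∠-85.6° Ω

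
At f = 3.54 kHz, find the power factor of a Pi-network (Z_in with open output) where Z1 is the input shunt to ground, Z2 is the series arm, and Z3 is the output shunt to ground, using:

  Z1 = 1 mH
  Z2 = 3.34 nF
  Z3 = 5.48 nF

Step 1 — Angular frequency: ω = 2π·f = 2π·3540 = 2.224e+04 rad/s.
Step 2 — Component impedances:
  Z1: Z = jωL = j·2.224e+04·0.001 = 0 + j22.24 Ω
  Z2: Z = 1/(jωC) = -j/(ω·C) = 0 - j1.346e+04 Ω
  Z3: Z = 1/(jωC) = -j/(ω·C) = 0 - j8204 Ω
Step 3 — With open output, the series arm Z2 and the output shunt Z3 appear in series to ground: Z2 + Z3 = 0 - j2.166e+04 Ω.
Step 4 — Parallel with input shunt Z1: Z_in = Z1 || (Z2 + Z3) = 0 + j22.27 Ω = 22.27∠90.0° Ω.
Step 5 — Power factor: PF = cos(φ) = Re(Z)/|Z| = -0/22.27 = -0.
Step 6 — Type: Im(Z) = 22.27 ⇒ lagging (phase φ = 90.0°).

PF = -0 (lagging, φ = 90.0°)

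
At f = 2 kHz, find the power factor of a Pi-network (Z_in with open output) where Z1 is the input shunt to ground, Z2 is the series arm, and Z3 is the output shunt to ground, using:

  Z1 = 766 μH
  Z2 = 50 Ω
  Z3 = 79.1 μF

Step 1 — Angular frequency: ω = 2π·f = 2π·2000 = 1.257e+04 rad/s.
Step 2 — Component impedances:
  Z1: Z = jωL = j·1.257e+04·0.000766 = 0 + j9.626 Ω
  Z2: Z = R = 50 Ω
  Z3: Z = 1/(jωC) = -j/(ω·C) = 0 - j1.006 Ω
Step 3 — With open output, the series arm Z2 and the output shunt Z3 appear in series to ground: Z2 + Z3 = 50 - j1.006 Ω.
Step 4 — Parallel with input shunt Z1: Z_in = Z1 || (Z2 + Z3) = 1.8 + j9.316 Ω = 9.488∠79.1° Ω.
Step 5 — Power factor: PF = cos(φ) = Re(Z)/|Z| = 1.8/9.488 = 0.1897.
Step 6 — Type: Im(Z) = 9.316 ⇒ lagging (phase φ = 79.1°).

PF = 0.1897 (lagging, φ = 79.1°)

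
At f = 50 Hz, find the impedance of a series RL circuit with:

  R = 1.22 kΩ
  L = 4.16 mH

Step 1 — Angular frequency: ω = 2π·f = 2π·50 = 314.2 rad/s.
Step 2 — Component impedances:
  R: Z = R = 1220 Ω
  L: Z = jωL = j·314.2·0.00416 = 0 + j1.307 Ω
Step 3 — Series combination: Z_total = R + L = 1220 + j1.307 Ω = 1220∠0.1° Ω.

Z = 1220 + j1.307 Ω = 1220∠0.1° Ω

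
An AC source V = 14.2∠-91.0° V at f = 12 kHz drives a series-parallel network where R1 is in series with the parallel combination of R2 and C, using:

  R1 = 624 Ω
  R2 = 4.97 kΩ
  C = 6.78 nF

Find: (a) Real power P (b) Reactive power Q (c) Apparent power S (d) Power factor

Step 1 — Angular frequency: ω = 2π·f = 2π·1.2e+04 = 7.54e+04 rad/s.
Step 2 — Component impedances:
  R1: Z = R = 624 Ω
  R2: Z = R = 4970 Ω
  C: Z = 1/(jωC) = -j/(ω·C) = 0 - j1956 Ω
Step 3 — Parallel branch: R2 || C = 1/(1/R2 + 1/C) = 666.7 - j1694 Ω.
Step 4 — Series with R1: Z_total = R1 + (R2 || C) = 1291 - j1694 Ω = 2129∠-52.7° Ω.
Step 5 — Source phasor: V = 14.2∠-91.0° V = -0.2478 - j14.2 V.
Step 6 — Current: I = V / Z = 0.005233 - j0.004134 A = 0.006668∠-38.3° A.
Step 7 — Complex power: S = V·I* = 0.05739 - j0.07532 VA.
Step 8 — Real power: P = Re(S) = 0.05739 W.
Step 9 — Reactive power: Q = Im(S) = -0.07532 VAR.
Step 10 — Apparent power: |S| = 0.09469 VA.
Step 11 — Power factor: PF = P/|S| = 0.6061 (leading).

(a) P = 0.05739 W  (b) Q = -0.07532 VAR  (c) S = 0.09469 VA  (d) PF = 0.6061 (leading)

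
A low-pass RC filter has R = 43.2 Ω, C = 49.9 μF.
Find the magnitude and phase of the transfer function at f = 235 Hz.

Step 1 — Angular frequency: ω = 2π·235 = 1477 rad/s.
Step 2 — Transfer function: H(jω) = 1/(1 + jωRC).
Step 3 — Denominator: 1 + jωRC = 1 + j·1477·43.2·4.99e-05 = 1 + j3.183.
Step 4 — H = 0.08984 - j0.2859.
Step 5 — Magnitude: |H| = 0.2997 (-10.5 dB); phase: φ = -72.6°.

|H| = 0.2997 (-10.5 dB), φ = -72.6°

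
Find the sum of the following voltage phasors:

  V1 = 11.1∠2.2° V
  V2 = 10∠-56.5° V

Step 1 — Convert each phasor to rectangular form:
  V1 = 11.1·(cos(2.2°) + j·sin(2.2°)) = 11.09 + j0.4261 V
  V2 = 10·(cos(-56.5°) + j·sin(-56.5°)) = 5.519 - j8.339 V
Step 2 — Sum components: V_total = 16.61 - j7.913 V.
Step 3 — Convert to polar: |V_total| = 18.4 V, ∠V_total = -25.5°.

V_total = 18.4∠-25.5° V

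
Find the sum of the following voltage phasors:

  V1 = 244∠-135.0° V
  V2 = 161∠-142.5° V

Step 1 — Convert each phasor to rectangular form:
  V1 = 244·(cos(-135.0°) + j·sin(-135.0°)) = -172.5 - j172.5 V
  V2 = 161·(cos(-142.5°) + j·sin(-142.5°)) = -127.7 - j98.01 V
Step 2 — Sum components: V_total = -300.3 - j270.5 V.
Step 3 — Convert to polar: |V_total| = 404.2 V, ∠V_total = -138.0°.

V_total = 404.2∠-138.0° V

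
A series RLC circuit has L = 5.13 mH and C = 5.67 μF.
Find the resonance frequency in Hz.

Step 1 — Resonance condition Im(Z)=0 gives ω₀ = 1/√(LC).
Step 2 — ω₀ = 1/√(0.00513·5.67e-06) = 5863 rad/s.
Step 3 — f₀ = ω₀/(2π) = 933.2 Hz.

f₀ = 933.2 Hz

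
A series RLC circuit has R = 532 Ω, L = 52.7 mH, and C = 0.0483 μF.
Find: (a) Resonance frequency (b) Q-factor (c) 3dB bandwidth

Step 1 — Resonance condition Im(Z)=0 gives ω₀ = 1/√(LC).
Step 2 — ω₀ = 1/√(0.0527·4.83e-08) = 1.982e+04 rad/s.
Step 3 — f₀ = ω₀/(2π) = 3155 Hz.
Step 4 — Series Q: Q = ω₀L/R = 1.982e+04·0.0527/532 = 1.963.
Step 5 — 3dB bandwidth: Δω = ω₀/Q = 1.009e+04 rad/s; BW = Δω/(2π) = 1607 Hz.

(a) f₀ = 3155 Hz  (b) Q = 1.963  (c) BW = 1607 Hz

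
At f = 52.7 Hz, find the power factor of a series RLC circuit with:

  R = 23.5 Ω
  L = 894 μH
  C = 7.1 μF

Step 1 — Angular frequency: ω = 2π·f = 2π·52.7 = 331.1 rad/s.
Step 2 — Component impedances:
  R: Z = R = 23.5 Ω
  L: Z = jωL = j·331.1·0.000894 = 0 + j0.296 Ω
  C: Z = 1/(jωC) = -j/(ω·C) = 0 - j425.4 Ω
Step 3 — Series combination: Z_total = R + L + C = 23.5 - j425.1 Ω = 425.7∠-86.8° Ω.
Step 4 — Power factor: PF = cos(φ) = Re(Z)/|Z| = 23.5/425.7 = 0.0552.
Step 5 — Type: Im(Z) = -425.1 ⇒ leading (phase φ = -86.8°).

PF = 0.0552 (leading, φ = -86.8°)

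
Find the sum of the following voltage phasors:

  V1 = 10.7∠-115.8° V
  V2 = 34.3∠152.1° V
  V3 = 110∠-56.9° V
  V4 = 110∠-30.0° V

Step 1 — Convert each phasor to rectangular form:
  V1 = 10.7·(cos(-115.8°) + j·sin(-115.8°)) = -4.657 - j9.633 V
  V2 = 34.3·(cos(152.1°) + j·sin(152.1°)) = -30.31 + j16.05 V
  V3 = 110·(cos(-56.9°) + j·sin(-56.9°)) = 60.07 - j92.15 V
  V4 = 110·(cos(-30.0°) + j·sin(-30.0°)) = 95.26 - j55 V
Step 2 — Sum components: V_total = 120.4 - j140.7 V.
Step 3 — Convert to polar: |V_total| = 185.2 V, ∠V_total = -49.5°.

V_total = 185.2∠-49.5° V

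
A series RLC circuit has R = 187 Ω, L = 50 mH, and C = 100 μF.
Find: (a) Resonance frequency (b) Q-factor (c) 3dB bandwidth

Step 1 — Resonance: ω₀ = 1/√(LC) = 1/√(0.05·0.0001) = 447.2 rad/s.
Step 2 — f₀ = ω₀/(2π) = 71.18 Hz.
Step 3 — Series Q: Q = ω₀L/R = 447.2·0.05/187 = 0.1196.
Step 4 — Bandwidth: Δω = ω₀/Q = 3740 rad/s; BW = Δω/(2π) = 595.2 Hz.

(a) f₀ = 71.18 Hz  (b) Q = 0.1196  (c) BW = 595.2 Hz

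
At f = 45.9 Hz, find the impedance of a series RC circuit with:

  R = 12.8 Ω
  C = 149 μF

Step 1 — Angular frequency: ω = 2π·f = 2π·45.9 = 288.4 rad/s.
Step 2 — Component impedances:
  R: Z = R = 12.8 Ω
  C: Z = 1/(jωC) = -j/(ω·C) = 0 - j23.27 Ω
Step 3 — Series combination: Z_total = R + C = 12.8 - j23.27 Ω = 26.56∠-61.2° Ω.

Z = 12.8 - j23.27 Ω = 26.56∠-61.2° Ω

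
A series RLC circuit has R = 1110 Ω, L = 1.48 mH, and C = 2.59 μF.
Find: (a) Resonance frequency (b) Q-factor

Step 1 — Resonance condition Im(Z)=0 gives ω₀ = 1/√(LC).
Step 2 — ω₀ = 1/√(0.00148·2.59e-06) = 1.615e+04 rad/s.
Step 3 — f₀ = ω₀/(2π) = 2571 Hz.
Step 4 — Series Q: Q = ω₀L/R = 1.615e+04·0.00148/1110 = 0.02154.

(a) f₀ = 2571 Hz  (b) Q = 0.02154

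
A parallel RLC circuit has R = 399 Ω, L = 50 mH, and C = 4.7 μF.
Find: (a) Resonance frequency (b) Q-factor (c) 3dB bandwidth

Step 1 — Resonance: ω₀ = 1/√(LC) = 1/√(0.05·4.7e-06) = 2063 rad/s.
Step 2 — f₀ = ω₀/(2π) = 328.3 Hz.
Step 3 — Parallel Q: Q = R/(ω₀L) = 399/(2063·0.05) = 3.868.
Step 4 — Bandwidth: Δω = ω₀/Q = 533.2 rad/s; BW = Δω/(2π) = 84.87 Hz.

(a) f₀ = 328.3 Hz  (b) Q = 3.868  (c) BW = 84.87 Hz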